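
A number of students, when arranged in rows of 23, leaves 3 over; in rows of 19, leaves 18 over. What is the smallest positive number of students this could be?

417

x ≡ 18 (mod 19) gives x ∈ {18, 37, 56, 75, 94, 113, 132, 151, …}.
The first of these with x mod 23 = 3 is 417.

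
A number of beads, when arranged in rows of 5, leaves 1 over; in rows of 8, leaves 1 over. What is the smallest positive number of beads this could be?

1

x ≡ 1 (mod 5) gives x ∈ {1}.
The first of these with x mod 8 = 1 is 1.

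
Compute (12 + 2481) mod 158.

123

2481 mod 158 = 111 (since 15·158 = 2370).
(12 + 111) mod 158 = 123.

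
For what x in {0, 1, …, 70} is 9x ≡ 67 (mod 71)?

39

The inverse of 9 mod 71 is 8 (since 9·8 = 72 ≡ 1).
So x ≡ 8·67 = 536 ≡ 39 (mod 71).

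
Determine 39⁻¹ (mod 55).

55 = 1·39 + 16
39 = 2·16 + 7
16 = 2·7 + 2
7 = 3·2 + 1
2 = 2·1 + 0
Back-substituting gives 39·24 ≡ 1 (mod 55).

24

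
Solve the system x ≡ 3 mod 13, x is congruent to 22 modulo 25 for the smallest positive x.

Since 25·12 ≡ 1 (mod 13), take x = 22 + 25·((3−22)·12 mod 13) = 22 + 25·6 = 172.
Check: 172 mod 13 = 3, 172 mod 25 = 22.

172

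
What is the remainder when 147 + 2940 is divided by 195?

Dividing 2940 by 195 gives quotient 15 and remainder 15.
(147 + 15) mod 195 = 162.

162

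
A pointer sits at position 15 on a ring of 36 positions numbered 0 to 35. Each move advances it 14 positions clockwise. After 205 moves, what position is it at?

5

205·14 = 2870.
2870 mod 36 = 26 (since 79·36 = 2844).
(15 + 26) mod 36 = 5.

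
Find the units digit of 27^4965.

Powers of 7 mod 10 repeat with period 4: 7, 9, 3, 1.
4965 leaves remainder 1 on division by 4, so 27^4965 ends in 7.

7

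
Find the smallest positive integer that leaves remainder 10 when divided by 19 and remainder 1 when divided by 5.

x ≡ 1 (mod 5) gives x ∈ {1, 6, 11, 16, 21, 26, 31, 36, …}.
The first of these with x mod 19 = 10 is 86.

86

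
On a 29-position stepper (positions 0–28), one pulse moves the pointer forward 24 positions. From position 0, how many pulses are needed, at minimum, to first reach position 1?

24·23 = 552 = 19·29 + 1, so 24⁻¹ ≡ 23 (mod 29).

23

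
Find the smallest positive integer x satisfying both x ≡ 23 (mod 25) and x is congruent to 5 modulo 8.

173

Since 8·22 ≡ 1 (mod 25), take x = 5 + 8·((23−5)·22 mod 25) = 5 + 8·21 = 173.
Check: 173 mod 25 = 23, 173 mod 8 = 5.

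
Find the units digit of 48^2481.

8

Powers of 8 mod 10 repeat with period 4: 8, 4, 2, 6.
2481 mod 4 = 1, so the last digit matches 8^1 = 8.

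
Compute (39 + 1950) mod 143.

1950 − 13·143 = 91, so 1950 ≡ 91 (mod 143).
(39 + 91) mod 143 = 130.

130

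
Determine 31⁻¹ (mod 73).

33

73 = 2·31 + 11
31 = 2·11 + 9
11 = 1·9 + 2
9 = 4·2 + 1
2 = 2·1 + 0
Back-substituting gives 31·33 ≡ 1 (mod 73).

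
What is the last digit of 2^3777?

2

Powers of 2 mod 10 repeat with period 4: 2, 4, 8, 6.
3777 leaves remainder 1 on division by 4, so 2^3777 ends in 2.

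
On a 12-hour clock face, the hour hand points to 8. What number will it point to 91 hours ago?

91 = 7·12 + 7, so 91 mod 12 = 7.
8 − 7 → 1 on a 12-hour dial.

1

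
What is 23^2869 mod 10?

Powers of 3 mod 10 repeat with period 4: 3, 9, 7, 1.
2869 mod 4 = 1, so the last digit matches 3^1 = 3.

3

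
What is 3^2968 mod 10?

Powers of 3 mod 10 repeat with period 4: 3, 9, 7, 1.
2968 leaves remainder 0 on division by 4, so 3^2968 ends in 1.

1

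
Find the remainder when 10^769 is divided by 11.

10

Successive squares of 10 mod 11: 10^1≡10, 10^2≡1, 10^4≡1, 10^8≡1, 10^16≡1, 10^32≡1, 10^64≡1, 10^128≡1, 10^256≡1, 10^512≡1.
Since 769 = 1 + 256 + 512 in binary, 10^769 ≡ 10·1·1 ≡ 10 (mod 11).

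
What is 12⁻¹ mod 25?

12·23 = 276 = 11·25 + 1, so 12⁻¹ ≡ 23 (mod 25).

23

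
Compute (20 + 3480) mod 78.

68

3480 − 44·78 = 48, so 3480 ≡ 48 (mod 78).
(20 + 48) mod 78 = 68.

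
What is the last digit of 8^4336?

6

Powers of 8 mod 10 repeat with period 4: 8, 4, 2, 6.
4336 mod 4 = 0, so the last digit matches 8^4 = 6.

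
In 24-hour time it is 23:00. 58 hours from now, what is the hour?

58 mod 24 = 10 (since 2·24 = 48).
(23 + 10) mod 24 = 9.

9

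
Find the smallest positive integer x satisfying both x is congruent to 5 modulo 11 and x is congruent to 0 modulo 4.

16

x ≡ 0 (mod 4) gives x ∈ {0, 4, 8, 12, 16}.
The first of these with x mod 11 = 5 is 16.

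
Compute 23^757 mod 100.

Successive squares of 23 mod 100: 23^1≡23, 23^2≡29, 23^4≡41, 23^8≡81, 23^16≡61, 23^32≡21, 23^64≡41, 23^128≡81, 23^256≡61, 23^512≡21.
Since 757 = 1 + 4 + 16 + 32 + 64 + 128 + 512 in binary, 23^757 ≡ 23·41·61·21·41·81·21 ≡ 3 (mod 100).

3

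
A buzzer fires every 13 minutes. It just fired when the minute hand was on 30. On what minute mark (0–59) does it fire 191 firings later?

53

191·13 = 2483.
Dividing 2483 by 60 gives quotient 41 and remainder 23.
(30 + 23) mod 60 = 53.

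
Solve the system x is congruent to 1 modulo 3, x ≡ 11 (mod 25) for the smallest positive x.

Since 25·1 ≡ 1 (mod 3), take x = 11 + 25·((1−11)·1 mod 3) = 11 + 25·2 = 61.
Check: 61 mod 3 = 1, 61 mod 25 = 11.

61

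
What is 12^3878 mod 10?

4

Last digits of 2^n: 2, 4, 8, 6 (period 4).
3878 leaves remainder 2 on division by 4, so 12^3878 ends in 4.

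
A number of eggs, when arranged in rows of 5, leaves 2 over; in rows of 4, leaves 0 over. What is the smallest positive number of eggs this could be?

Since 4·4 ≡ 1 (mod 5), take x = 0 + 4·((2−0)·4 mod 5) = 0 + 4·3 = 12.
Check: 12 mod 5 = 2, 12 mod 4 = 0.

12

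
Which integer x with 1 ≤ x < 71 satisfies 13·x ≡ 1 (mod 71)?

11

13·11 = 143 = 2·71 + 1, so 13⁻¹ ≡ 11 (mod 71).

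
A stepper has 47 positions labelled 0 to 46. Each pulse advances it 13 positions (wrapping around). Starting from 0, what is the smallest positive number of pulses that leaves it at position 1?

29

13·29 = 377 = 8·47 + 1, so 13⁻¹ ≡ 29 (mod 47).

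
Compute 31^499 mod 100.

71

Square-and-reduce mod 100: 31^1≡31, 31^2≡61, 31^4≡21, 31^8≡41, 31^16≡81, 31^32≡61, 31^64≡21, 31^128≡41, 31^256≡81.
Since 499 = 1 + 2 + 16 + 32 + 64 + 128 + 256 in binary, 31^499 ≡ 31·61·81·61·21·41·81 ≡ 71 (mod 100).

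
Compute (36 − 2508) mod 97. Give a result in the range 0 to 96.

2508 mod 97 = 83 (since 25·97 = 2425).
(36 − 83) mod 97 = 50.

50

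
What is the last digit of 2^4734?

4

Last digits of 2^n: 2, 4, 8, 6 (period 4).
4734 leaves remainder 2 on division by 4, so 2^4734 ends in 4.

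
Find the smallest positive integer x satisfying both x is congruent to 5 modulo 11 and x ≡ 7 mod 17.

126

x ≡ 5 (mod 11) gives x ∈ {5, 16, 27, 38, 49, 60, 71, 82, …}.
The first of these with x mod 17 = 7 is 126.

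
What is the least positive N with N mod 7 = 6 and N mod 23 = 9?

55

x ≡ 6 (mod 7) gives x ∈ {6, 13, 20, 27, 34, 41, 48, 55}.
The first of these with x mod 23 = 9 is 55.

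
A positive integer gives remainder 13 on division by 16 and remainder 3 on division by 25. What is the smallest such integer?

253

Since 25·9 ≡ 1 (mod 16), take x = 3 + 25·((13−3)·9 mod 16) = 3 + 25·10 = 253.
Check: 253 mod 16 = 13, 253 mod 25 = 3.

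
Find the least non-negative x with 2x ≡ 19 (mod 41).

The inverse of 2 mod 41 is 21 (since 2·21 = 42 ≡ 1).
So x ≡ 21·19 = 399 ≡ 30 (mod 41).
Check: 2·30 = 60 = 1·41 + 19.

30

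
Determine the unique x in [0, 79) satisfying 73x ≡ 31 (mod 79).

The inverse of 73 mod 79 is 13 (since 73·13 = 949 ≡ 1).
Multiplying both sides by 13: x ≡ 13·31 = 403 ≡ 8 (mod 79).

8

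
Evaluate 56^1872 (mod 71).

27

By repeated squaring mod 71: 56^1≡56, 56^2≡12, 56^4≡2, 56^8≡4, 56^16≡16, 56^32≡43, 56^64≡3, 56^128≡9, 56^256≡10, 56^512≡29, 56^1024≡60.
1872 = 16 + 64 + 256 + 512 + 1024, so 56^1872 ≡ 16·3·10·29·60 ≡ 27 (mod 71).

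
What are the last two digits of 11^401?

11

Successive squares of 11 mod 100: 11^1≡11, 11^2≡21, 11^4≡41, 11^8≡81, 11^16≡61, 11^32≡21, 11^64≡41, 11^128≡81, 11^256≡61.
Since 401 = 1 + 16 + 128 + 256 in binary, 11^401 ≡ 11·61·81·61 ≡ 11 (mod 100).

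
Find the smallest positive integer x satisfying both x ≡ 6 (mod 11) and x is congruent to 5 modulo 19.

138

x ≡ 6 (mod 11) gives x ∈ {6, 17, 28, 39, 50, 61, 72, 83, …}.
The first of these with x mod 19 = 5 is 138.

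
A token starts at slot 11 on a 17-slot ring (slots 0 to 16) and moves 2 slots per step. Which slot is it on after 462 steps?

0

462·2 = 924.
Dividing 924 by 17 gives quotient 54 and remainder 6.
(11 + 6) mod 17 = 0.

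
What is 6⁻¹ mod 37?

31

37 = 6·6 + 1
6 = 6·1 + 0
Back-substituting gives 6·31 ≡ 1 (mod 37).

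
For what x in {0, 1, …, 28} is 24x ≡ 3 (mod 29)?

11

The inverse of 24 mod 29 is 23 (since 24·23 = 552 ≡ 1).
Multiplying both sides by 23: x ≡ 23·3 = 69 ≡ 11 (mod 29).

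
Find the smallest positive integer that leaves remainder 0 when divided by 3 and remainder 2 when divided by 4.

x ≡ 0 (mod 3) gives x ∈ {0, 3, 6}.
The first of these with x mod 4 = 2 is 6.

6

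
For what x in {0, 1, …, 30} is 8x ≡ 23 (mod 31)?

8⁻¹ ≡ 4 (mod 31) because 8·4 = 32 = 1·31 + 1.
Multiplying both sides by 4: x ≡ 4·23 = 92 ≡ 30 (mod 31).

30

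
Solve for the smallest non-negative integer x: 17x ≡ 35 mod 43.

40

The inverse of 17 mod 43 is 38 (since 17·38 = 646 ≡ 1).
Multiplying both sides by 38: x ≡ 38·35 = 1330 ≡ 40 (mod 43).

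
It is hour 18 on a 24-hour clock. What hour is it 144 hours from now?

18

Dividing 144 by 24 gives quotient 6 and remainder 0.
(18 + 0) mod 24 = 18.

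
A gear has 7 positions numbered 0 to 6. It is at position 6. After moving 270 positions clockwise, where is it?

270 mod 7 = 4 (since 38·7 = 266).
(6 + 4) mod 7 = 3.

3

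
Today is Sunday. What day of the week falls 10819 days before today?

Wednesday

10819 = 1545·7 + 4, so 10819 mod 7 = 4.
Sunday − 4 days → Wednesday.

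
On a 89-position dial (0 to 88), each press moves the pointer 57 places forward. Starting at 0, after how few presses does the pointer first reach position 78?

81

The inverse of 57 mod 89 is 25 (since 57·25 = 1425 ≡ 1).
Multiplying both sides by 25: x ≡ 25·78 = 1950 ≡ 81 (mod 89).
Check: 57·81 = 4617 = 51·89 + 78.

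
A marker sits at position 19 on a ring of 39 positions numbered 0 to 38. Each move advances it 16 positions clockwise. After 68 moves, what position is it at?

15

68·16 = 1088.
1088 mod 39 = 35 (since 27·39 = 1053).
(19 + 35) mod 39 = 15.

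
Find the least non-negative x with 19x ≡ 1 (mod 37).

19⁻¹ ≡ 2 (mod 37) because 19·2 = 38 = 1·37 + 1.
So x ≡ 2·1 = 2 ≡ 2 (mod 37).

2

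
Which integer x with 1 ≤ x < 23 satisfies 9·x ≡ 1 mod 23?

18

9·18 = 162 = 7·23 + 1, so 9⁻¹ ≡ 18 (mod 23).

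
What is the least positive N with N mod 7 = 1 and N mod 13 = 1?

1

x ≡ 1 (mod 7) gives x ∈ {1}.
The first of these with x mod 13 = 1 is 1.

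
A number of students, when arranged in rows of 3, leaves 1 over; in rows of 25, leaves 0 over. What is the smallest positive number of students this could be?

Since 25·1 ≡ 1 (mod 3), take x = 0 + 25·((1−0)·1 mod 3) = 0 + 25·1 = 25.
Check: 25 mod 3 = 1, 25 mod 25 = 0.

25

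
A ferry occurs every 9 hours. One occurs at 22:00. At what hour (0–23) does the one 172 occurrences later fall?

172·9 = 1548.
Dividing 1548 by 24 gives quotient 64 and remainder 12.
(22 + 12) mod 24 = 10.

10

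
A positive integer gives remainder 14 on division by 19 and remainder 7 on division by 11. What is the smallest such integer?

128

x ≡ 7 (mod 11) gives x ∈ {7, 18, 29, 40, 51, 62, 73, 84, …}.
The first of these with x mod 19 = 14 is 128.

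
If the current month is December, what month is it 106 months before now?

106 mod 12 = 10 (since 8·12 = 96).
December − 10 months → February.

February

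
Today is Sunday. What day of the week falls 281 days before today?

281 = 40·7 + 1, so 281 mod 7 = 1.
Sunday − 1 day → Saturday.

Saturday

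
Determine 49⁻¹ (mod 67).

67 = 1·49 + 18
49 = 2·18 + 13
18 = 1·13 + 5
13 = 2·5 + 3
5 = 1·3 + 2
3 = 1·2 + 1
2 = 2·1 + 0
Back-substituting gives 49·26 ≡ 1 (mod 67).

26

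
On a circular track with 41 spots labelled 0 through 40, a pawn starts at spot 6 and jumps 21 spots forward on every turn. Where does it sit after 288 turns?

27

288·21 = 6048.
6048 = 147·41 + 21, so 6048 mod 41 = 21.
(6 + 21) mod 41 = 27.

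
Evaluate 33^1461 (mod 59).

By repeated squaring mod 59: 33^1≡33, 33^2≡27, 33^4≡21, 33^8≡28, 33^16≡17, 33^32≡53, 33^64≡36, 33^128≡57, 33^256≡4, 33^512≡16, 33^1024≡20.
Since 1461 = 1 + 4 + 16 + 32 + 128 + 256 + 1024 in binary, 33^1461 ≡ 33·21·17·53·57·4·20 ≡ 50 (mod 59).

50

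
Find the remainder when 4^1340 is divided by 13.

3

Square-and-reduce mod 13: 4^1≡4, 4^2≡3, 4^4≡9, 4^8≡3, 4^16≡9, 4^32≡3, 4^64≡9, 4^128≡3, 4^256≡9, 4^512≡3, 4^1024≡9.
1340 = 4 + 8 + 16 + 32 + 256 + 1024, so 4^1340 ≡ 9·3·9·3·9·9 ≡ 3 (mod 13).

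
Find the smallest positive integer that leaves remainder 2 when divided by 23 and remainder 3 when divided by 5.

x ≡ 3 (mod 5) gives x ∈ {3, 8, 13, 18, 23, 28, 33, 38, …}.
The first of these with x mod 23 = 2 is 48.

48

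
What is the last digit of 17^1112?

1

Powers of 7 mod 10 repeat with period 4: 7, 9, 3, 1.
1112 leaves remainder 0 on division by 4, so 17^1112 ends in 1.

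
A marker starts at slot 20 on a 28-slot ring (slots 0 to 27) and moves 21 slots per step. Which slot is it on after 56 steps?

20

56·21 = 1176.
1176 mod 28 = 0 (since 42·28 = 1176).
(20 + 0) mod 28 = 20.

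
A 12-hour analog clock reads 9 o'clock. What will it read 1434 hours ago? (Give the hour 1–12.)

Dividing 1434 by 12 gives quotient 119 and remainder 6.
9 − 6 → 3 on a 12-hour dial.

3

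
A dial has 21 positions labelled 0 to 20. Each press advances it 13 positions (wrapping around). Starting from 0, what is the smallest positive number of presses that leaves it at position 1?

13

13·13 = 169 = 8·21 + 1, so 13⁻¹ ≡ 13 (mod 21).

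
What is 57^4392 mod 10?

1

The units digit of 57^n cycles with period 4: 7, 9, 3, 1, …
4392 leaves remainder 0 on division by 4, so 57^4392 ends in 1.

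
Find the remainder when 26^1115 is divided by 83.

By repeated squaring mod 83: 26^1≡26, 26^2≡12, 26^4≡61, 26^8≡69, 26^16≡30, 26^32≡70, 26^64≡3, 26^128≡9, 26^256≡81, 26^512≡4, 26^1024≡16.
1115 = 1 + 2 + 8 + 16 + 64 + 1024, so 26^1115 ≡ 26·12·69·30·3·16 ≡ 69 (mod 83).

69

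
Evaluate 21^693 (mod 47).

2

By repeated squaring mod 47: 21^1≡21, 21^2≡18, 21^4≡42, 21^8≡25, 21^16≡14, 21^32≡8, 21^64≡17, 21^128≡7, 21^256≡2, 21^512≡4.
693 = 1 + 4 + 16 + 32 + 128 + 512, so 21^693 ≡ 21·42·14·8·7·4 ≡ 2 (mod 47).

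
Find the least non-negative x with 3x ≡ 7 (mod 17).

8

The inverse of 3 mod 17 is 6 (since 3·6 = 18 ≡ 1).
Multiplying both sides by 6: x ≡ 6·7 = 42 ≡ 8 (mod 17).
Check: 3·8 = 24 = 1·17 + 7.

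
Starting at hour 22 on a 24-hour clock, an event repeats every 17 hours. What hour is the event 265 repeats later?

265·17 = 4505.
4505 = 187·24 + 17, so 4505 mod 24 = 17.
(22 + 17) mod 24 = 15.

15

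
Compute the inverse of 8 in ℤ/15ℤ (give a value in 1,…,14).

8·2 = 16 = 1·15 + 1, so 8⁻¹ ≡ 2 (mod 15).

2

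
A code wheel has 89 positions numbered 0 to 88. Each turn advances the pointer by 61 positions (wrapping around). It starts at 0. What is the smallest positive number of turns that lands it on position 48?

The inverse of 61 mod 89 is 54 (since 61·54 = 3294 ≡ 1).
So x ≡ 54·48 = 2592 ≡ 11 (mod 89).
Check: 61·11 = 671 = 7·89 + 48.

11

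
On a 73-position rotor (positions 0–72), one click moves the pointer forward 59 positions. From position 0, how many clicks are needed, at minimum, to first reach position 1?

26

59·26 = 1534 = 21·73 + 1, so 59⁻¹ ≡ 26 (mod 73).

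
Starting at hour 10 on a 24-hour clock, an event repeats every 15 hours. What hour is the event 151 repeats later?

151·15 = 2265.
2265 mod 24 = 9 (since 94·24 = 2256).
(10 + 9) mod 24 = 19.

19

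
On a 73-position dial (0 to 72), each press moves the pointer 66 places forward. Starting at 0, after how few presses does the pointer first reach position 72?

The inverse of 66 mod 73 is 52 (since 66·52 = 3432 ≡ 1).
So x ≡ 52·72 = 3744 ≡ 21 (mod 73).

21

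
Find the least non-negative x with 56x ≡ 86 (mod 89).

The inverse of 56 mod 89 is 62 (since 56·62 = 3472 ≡ 1).
Multiplying both sides by 62: x ≡ 62·86 = 5332 ≡ 81 (mod 89).

81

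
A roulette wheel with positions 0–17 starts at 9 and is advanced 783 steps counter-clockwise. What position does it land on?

0

783 − 43·18 = 9, so 783 ≡ 9 (mod 18).
(9 − 9) mod 18 = 0.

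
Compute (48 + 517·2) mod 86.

50

517·2 = 1034.
1034 − 12·86 = 2, so 1034 ≡ 2 (mod 86).
(48 + 2) mod 86 = 50.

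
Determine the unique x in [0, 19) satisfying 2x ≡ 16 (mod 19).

8

The inverse of 2 mod 19 is 10 (since 2·10 = 20 ≡ 1).
So x ≡ 10·16 = 160 ≡ 8 (mod 19).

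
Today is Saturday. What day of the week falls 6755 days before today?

Dividing 6755 by 7 gives quotient 965 and remainder 0.
Saturday − 0 days → Saturday.

Saturday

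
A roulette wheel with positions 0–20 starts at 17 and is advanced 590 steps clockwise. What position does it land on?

19

590 mod 21 = 2 (since 28·21 = 588).
(17 + 2) mod 21 = 19.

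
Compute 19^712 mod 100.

61

Successive squares of 19 mod 100: 19^1≡19, 19^2≡61, 19^4≡21, 19^8≡41, 19^16≡81, 19^32≡61, 19^64≡21, 19^128≡41, 19^256≡81, 19^512≡61.
712 = 8 + 64 + 128 + 512, so 19^712 ≡ 41·21·41·61 ≡ 61 (mod 100).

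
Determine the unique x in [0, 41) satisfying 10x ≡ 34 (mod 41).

10⁻¹ ≡ 37 (mod 41) because 10·37 = 370 = 9·41 + 1.
So x ≡ 37·34 = 1258 ≡ 28 (mod 41).
Check: 10·28 = 280 = 6·41 + 34.

28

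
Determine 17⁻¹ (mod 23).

19

17·19 = 323 = 14·23 + 1, so 17⁻¹ ≡ 19 (mod 23).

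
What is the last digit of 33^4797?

3

Last digits of 3^n: 3, 9, 7, 1 (period 4).
4797 mod 4 = 1, so the last digit matches 3^1 = 3.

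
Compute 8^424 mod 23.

13

Square-and-reduce mod 23: 8^1≡8, 8^2≡18, 8^4≡2, 8^8≡4, 8^16≡16, 8^32≡3, 8^64≡9, 8^128≡12, 8^256≡6.
Since 424 = 8 + 32 + 128 + 256 in binary, 8^424 ≡ 4·3·12·6 ≡ 13 (mod 23).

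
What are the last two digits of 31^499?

Square-and-reduce mod 100: 31^1≡31, 31^2≡61, 31^4≡21, 31^8≡41, 31^16≡81, 31^32≡61, 31^64≡21, 31^128≡41, 31^256≡81.
499 = 1 + 2 + 16 + 32 + 64 + 128 + 256, so 31^499 ≡ 31·61·81·61·21·41·81 ≡ 71 (mod 100).

71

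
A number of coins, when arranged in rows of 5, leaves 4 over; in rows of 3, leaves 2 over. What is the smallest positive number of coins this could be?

14

x ≡ 2 (mod 3) gives x ∈ {2, 5, 8, 11, 14}.
The first of these with x mod 5 = 4 is 14.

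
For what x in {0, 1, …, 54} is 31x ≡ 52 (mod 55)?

The inverse of 31 mod 55 is 16 (since 31·16 = 496 ≡ 1).
Multiplying both sides by 16: x ≡ 16·52 = 832 ≡ 7 (mod 55).
Check: 31·7 = 217 = 3·55 + 52.

7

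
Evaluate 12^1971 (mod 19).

18

Successive squares of 12 mod 19: 12^1≡12, 12^2≡11, 12^4≡7, 12^8≡11, 12^16≡7, 12^32≡11, 12^64≡7, 12^128≡11, 12^256≡7, 12^512≡11, 12^1024≡7.
Since 1971 = 1 + 2 + 16 + 32 + 128 + 256 + 512 + 1024 in binary, 12^1971 ≡ 12·11·7·11·11·7·11·7 ≡ 18 (mod 19).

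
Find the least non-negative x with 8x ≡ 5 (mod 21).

8⁻¹ ≡ 8 (mod 21) because 8·8 = 64 = 3·21 + 1.
Multiplying both sides by 8: x ≡ 8·5 = 40 ≡ 19 (mod 21).

19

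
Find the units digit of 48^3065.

Powers of 8 mod 10 repeat with period 4: 8, 4, 2, 6.
3065 leaves remainder 1 on division by 4, so 48^3065 ends in 8.

8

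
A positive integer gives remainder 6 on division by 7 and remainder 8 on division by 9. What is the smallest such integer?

Since 9·4 ≡ 1 (mod 7), take x = 8 + 9·((6−8)·4 mod 7) = 8 + 9·6 = 62.
Check: 62 mod 7 = 6, 62 mod 9 = 8.

62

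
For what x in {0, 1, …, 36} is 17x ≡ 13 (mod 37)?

The inverse of 17 mod 37 is 24 (since 17·24 = 408 ≡ 1).
So x ≡ 24·13 = 312 ≡ 16 (mod 37).
Check: 17·16 = 272 = 7·37 + 13.

16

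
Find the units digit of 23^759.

Powers of 3 mod 10 repeat with period 4: 3, 9, 7, 1.
759 leaves remainder 3 on division by 4, so 23^759 ends in 7.

7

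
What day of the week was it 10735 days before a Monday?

10735 − 1533·7 = 4, so 10735 ≡ 4 (mod 7).
Monday − 4 days → Thursday.

Thursday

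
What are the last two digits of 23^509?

63

By repeated squaring mod 100: 23^1≡23, 23^2≡29, 23^4≡41, 23^8≡81, 23^16≡61, 23^32≡21, 23^64≡41, 23^128≡81, 23^256≡61.
Since 509 = 1 + 4 + 8 + 16 + 32 + 64 + 128 + 256 in binary, 23^509 ≡ 23·41·81·61·21·41·81·61 ≡ 63 (mod 100).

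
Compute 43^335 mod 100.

7

Successive squares of 43 mod 100: 43^1≡43, 43^2≡49, 43^4≡1, 43^8≡1, 43^16≡1, 43^32≡1, 43^64≡1, 43^128≡1, 43^256≡1.
335 = 1 + 2 + 4 + 8 + 64 + 256, so 43^335 ≡ 43·49·1·1·1·1 ≡ 7 (mod 100).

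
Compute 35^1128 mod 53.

Successive squares of 35 mod 53: 35^1≡35, 35^2≡6, 35^4≡36, 35^8≡24, 35^16≡46, 35^32≡49, 35^64≡16, 35^128≡44, 35^256≡28, 35^512≡42, 35^1024≡15.
1128 = 8 + 32 + 64 + 1024, so 35^1128 ≡ 24·49·16·15 ≡ 15 (mod 53).

15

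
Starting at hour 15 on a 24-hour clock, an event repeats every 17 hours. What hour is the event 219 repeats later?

18

219·17 = 3723.
Dividing 3723 by 24 gives quotient 155 and remainder 3.
(15 + 3) mod 24 = 18.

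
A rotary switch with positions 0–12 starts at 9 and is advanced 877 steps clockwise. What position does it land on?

877 − 67·13 = 6, so 877 ≡ 6 (mod 13).
(9 + 6) mod 13 = 2.

2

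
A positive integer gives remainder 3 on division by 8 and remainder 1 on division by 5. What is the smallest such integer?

11

x ≡ 1 (mod 5) gives x ∈ {1, 6, 11}.
The first of these with x mod 8 = 3 is 11.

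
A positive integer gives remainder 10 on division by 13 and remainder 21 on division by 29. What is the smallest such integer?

166

Since 29·9 ≡ 1 (mod 13), take x = 21 + 29·((10−21)·9 mod 13) = 21 + 29·5 = 166.
Check: 166 mod 13 = 10, 166 mod 29 = 21.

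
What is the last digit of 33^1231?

7

Last digits of 3^n: 3, 9, 7, 1 (period 4).
1231 mod 4 = 3, so the last digit matches 3^3 = 7.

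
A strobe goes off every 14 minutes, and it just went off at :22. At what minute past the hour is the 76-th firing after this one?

6

76·14 = 1064.
1064 − 17·60 = 44, so 1064 ≡ 44 (mod 60).
(22 + 44) mod 60 = 6.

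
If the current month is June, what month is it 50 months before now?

50 = 4·12 + 2, so 50 mod 12 = 2.
June − 2 months → April.

April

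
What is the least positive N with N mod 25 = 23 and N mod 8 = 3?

x ≡ 3 (mod 8) gives x ∈ {3, 11, 19, 27, 35, 43, 51, 59, …}.
The first of these with x mod 25 = 23 is 123.

123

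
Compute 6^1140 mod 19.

Square-and-reduce mod 19: 6^1≡6, 6^2≡17, 6^4≡4, 6^8≡16, 6^16≡9, 6^32≡5, 6^64≡6, 6^128≡17, 6^256≡4, 6^512≡16, 6^1024≡9.
1140 = 4 + 16 + 32 + 64 + 1024, so 6^1140 ≡ 4·9·5·6·9 ≡ 11 (mod 19).

11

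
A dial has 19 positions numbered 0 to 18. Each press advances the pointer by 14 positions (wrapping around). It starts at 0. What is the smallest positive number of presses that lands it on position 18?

The inverse of 14 mod 19 is 15 (since 14·15 = 210 ≡ 1).
Multiplying both sides by 15: x ≡ 15·18 = 270 ≡ 4 (mod 19).

4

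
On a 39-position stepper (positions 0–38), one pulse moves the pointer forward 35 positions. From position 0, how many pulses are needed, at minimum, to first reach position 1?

29

35·29 = 1015 = 26·39 + 1, so 35⁻¹ ≡ 29 (mod 39).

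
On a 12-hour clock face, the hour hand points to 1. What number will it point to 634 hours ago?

3

Dividing 634 by 12 gives quotient 52 and remainder 10.
1 − 10 → 3 on a 12-hour dial.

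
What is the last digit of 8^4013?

8

Last digits of 8^n: 8, 4, 2, 6 (period 4).
4013 leaves remainder 1 on division by 4, so 8^4013 ends in 8.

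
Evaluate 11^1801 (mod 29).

2

Successive squares of 11 mod 29: 11^1≡11, 11^2≡5, 11^4≡25, 11^8≡16, 11^16≡24, 11^32≡25, 11^64≡16, 11^128≡24, 11^256≡25, 11^512≡16, 11^1024≡24.
Since 1801 = 1 + 8 + 256 + 512 + 1024 in binary, 11^1801 ≡ 11·16·25·16·24 ≡ 2 (mod 29).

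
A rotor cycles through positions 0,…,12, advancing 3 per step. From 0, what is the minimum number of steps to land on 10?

3⁻¹ ≡ 9 (mod 13) because 3·9 = 27 = 2·13 + 1.
So x ≡ 9·10 = 90 ≡ 12 (mod 13).

12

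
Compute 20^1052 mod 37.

33

Successive squares of 20 mod 37: 20^1≡20, 20^2≡30, 20^4≡12, 20^8≡33, 20^16≡16, 20^32≡34, 20^64≡9, 20^128≡7, 20^256≡12, 20^512≡33, 20^1024≡16.
Since 1052 = 4 + 8 + 16 + 1024 in binary, 20^1052 ≡ 12·33·16·16 ≡ 33 (mod 37).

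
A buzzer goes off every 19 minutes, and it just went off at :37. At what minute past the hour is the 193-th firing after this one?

193·19 = 3667.
Dividing 3667 by 60 gives quotient 61 and remainder 7.
(37 + 7) mod 60 = 44.

44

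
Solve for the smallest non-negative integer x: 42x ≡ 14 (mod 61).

The inverse of 42 mod 61 is 16 (since 42·16 = 672 ≡ 1).
Multiplying both sides by 16: x ≡ 16·14 = 224 ≡ 41 (mod 61).
Check: 42·41 = 1722 = 28·61 + 14.

41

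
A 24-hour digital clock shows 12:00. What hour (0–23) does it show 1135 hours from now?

1135 − 47·24 = 7, so 1135 ≡ 7 (mod 24).
(12 + 7) mod 24 = 19.

19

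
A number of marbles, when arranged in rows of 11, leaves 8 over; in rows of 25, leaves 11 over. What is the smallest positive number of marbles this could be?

261

x ≡ 8 (mod 11) gives x ∈ {8, 19, 30, 41, 52, 63, 74, 85, …}.
The first of these with x mod 25 = 11 is 261.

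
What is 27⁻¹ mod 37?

11

37 = 1·27 + 10
27 = 2·10 + 7
10 = 1·7 + 3
7 = 2·3 + 1
3 = 3·1 + 0
Back-substituting gives 27·11 ≡ 1 (mod 37).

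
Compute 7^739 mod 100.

43

Square-and-reduce mod 100: 7^1≡7, 7^2≡49, 7^4≡1, 7^8≡1, 7^16≡1, 7^32≡1, 7^64≡1, 7^128≡1, 7^256≡1, 7^512≡1.
Since 739 = 1 + 2 + 32 + 64 + 128 + 512 in binary, 7^739 ≡ 7·49·1·1·1·1 ≡ 43 (mod 100).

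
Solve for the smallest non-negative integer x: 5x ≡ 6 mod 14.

4

The inverse of 5 mod 14 is 3 (since 5·3 = 15 ≡ 1).
Multiplying both sides by 3: x ≡ 3·6 = 18 ≡ 4 (mod 14).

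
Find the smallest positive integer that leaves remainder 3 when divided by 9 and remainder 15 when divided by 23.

x ≡ 3 (mod 9) gives x ∈ {3, 12, 21, 30, 39, 48, 57, 66, …}.
The first of these with x mod 23 = 15 is 84.

84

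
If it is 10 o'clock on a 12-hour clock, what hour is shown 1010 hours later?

12

1010 = 84·12 + 2, so 1010 mod 12 = 2.
10 + 2 → 12 on a 12-hour dial.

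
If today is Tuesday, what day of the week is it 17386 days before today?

17386 = 2483·7 + 5, so 17386 mod 7 = 5.
Tuesday − 5 days → Thursday.

Thursday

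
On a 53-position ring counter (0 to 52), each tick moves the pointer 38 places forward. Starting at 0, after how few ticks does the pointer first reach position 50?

The inverse of 38 mod 53 is 7 (since 38·7 = 266 ≡ 1).
Multiplying both sides by 7: x ≡ 7·50 = 350 ≡ 32 (mod 53).
Check: 38·32 = 1216 = 22·53 + 50.

32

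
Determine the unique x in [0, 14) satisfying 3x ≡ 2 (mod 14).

10

The inverse of 3 mod 14 is 5 (since 3·5 = 15 ≡ 1).
So x ≡ 5·2 = 10 ≡ 10 (mod 14).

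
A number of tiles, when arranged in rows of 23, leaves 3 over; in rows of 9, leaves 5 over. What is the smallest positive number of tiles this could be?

x ≡ 5 (mod 9) gives x ∈ {5, 14, 23, 32, 41, 50, 59, 68, …}.
The first of these with x mod 23 = 3 is 95.

95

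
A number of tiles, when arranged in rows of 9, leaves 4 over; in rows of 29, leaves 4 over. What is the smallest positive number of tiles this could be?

x ≡ 4 (mod 9) gives x ∈ {4}.
The first of these with x mod 29 = 4 is 4.

4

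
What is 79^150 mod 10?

1

Powers of 9 mod 10 repeat with period 2: 9, 1.
150 mod 2 = 0, so the last digit matches 9^2 = 1.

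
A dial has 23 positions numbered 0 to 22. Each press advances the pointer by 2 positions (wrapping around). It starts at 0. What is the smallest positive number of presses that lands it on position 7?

15

The inverse of 2 mod 23 is 12 (since 2·12 = 24 ≡ 1).
Multiplying both sides by 12: x ≡ 12·7 = 84 ≡ 15 (mod 23).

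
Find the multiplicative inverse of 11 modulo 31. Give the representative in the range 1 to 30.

17

31 = 2·11 + 9
11 = 1·9 + 2
9 = 4·2 + 1
2 = 2·1 + 0
Back-substituting gives 11·17 ≡ 1 (mod 31).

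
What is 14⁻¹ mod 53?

19

14·19 = 266 = 5·53 + 1, so 14⁻¹ ≡ 19 (mod 53).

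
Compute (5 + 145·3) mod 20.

145·3 = 435.
Dividing 435 by 20 gives quotient 21 and remainder 15.
(5 + 15) mod 20 = 0.

0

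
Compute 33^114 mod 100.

Successive squares of 33 mod 100: 33^1≡33, 33^2≡89, 33^4≡21, 33^8≡41, 33^16≡81, 33^32≡61, 33^64≡21.
114 = 2 + 16 + 32 + 64, so 33^114 ≡ 89·81·61·21 ≡ 29 (mod 100).

29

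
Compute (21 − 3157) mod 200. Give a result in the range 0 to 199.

Dividing 3157 by 200 gives quotient 15 and remainder 157.
(21 − 157) mod 200 = 64.

64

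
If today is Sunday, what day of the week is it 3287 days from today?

3287 mod 7 = 4 (since 469·7 = 3283).
Sunday + 4 days → Thursday.

Thursday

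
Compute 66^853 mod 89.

Successive squares of 66 mod 89: 66^1≡66, 66^2≡84, 66^4≡25, 66^8≡2, 66^16≡4, 66^32≡16, 66^64≡78, 66^128≡32, 66^256≡45, 66^512≡67.
853 = 1 + 4 + 16 + 64 + 256 + 512, so 66^853 ≡ 66·25·4·78·45·67 ≡ 3 (mod 89).

3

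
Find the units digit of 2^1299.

The units digit of 2^n cycles with period 4: 2, 4, 8, 6, …
1299 mod 4 = 3, so the last digit matches 2^3 = 8.

8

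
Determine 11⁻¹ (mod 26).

19

11·19 = 209 = 8·26 + 1, so 11⁻¹ ≡ 19 (mod 26).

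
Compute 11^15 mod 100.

51

Square-and-reduce mod 100: 11^1≡11, 11^2≡21, 11^4≡41, 11^8≡81.
Since 15 = 1 + 2 + 4 + 8 in binary, 11^15 ≡ 11·21·41·81 ≡ 51 (mod 100).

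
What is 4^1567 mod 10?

Last digits of 4^n: 4, 6 (period 2).
1567 leaves remainder 1 on division by 2, so 4^1567 ends in 4.

4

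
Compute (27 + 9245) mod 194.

Dividing 9245 by 194 gives quotient 47 and remainder 127.
(27 + 127) mod 194 = 154.

154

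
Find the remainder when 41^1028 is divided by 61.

9

Successive squares of 41 mod 61: 41^1≡41, 41^2≡34, 41^4≡58, 41^8≡9, 41^16≡20, 41^32≡34, 41^64≡58, 41^128≡9, 41^256≡20, 41^512≡34, 41^1024≡58.
1028 = 4 + 1024, so 41^1028 ≡ 58·58 ≡ 9 (mod 61).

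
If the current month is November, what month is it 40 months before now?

Dividing 40 by 12 gives quotient 3 and remainder 4.
November − 4 months → July.

July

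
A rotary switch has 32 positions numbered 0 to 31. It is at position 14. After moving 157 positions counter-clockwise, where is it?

17

157 mod 32 = 29 (since 4·32 = 128).
(14 − 29) mod 32 = 17.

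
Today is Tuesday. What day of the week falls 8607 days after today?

Saturday

8607 − 1229·7 = 4, so 8607 ≡ 4 (mod 7).
Tuesday + 4 days → Saturday.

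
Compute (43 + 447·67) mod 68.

447·67 = 29949.
Dividing 29949 by 68 gives quotient 440 and remainder 29.
(43 + 29) mod 68 = 4.

4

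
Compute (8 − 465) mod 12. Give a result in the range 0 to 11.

Dividing 465 by 12 gives quotient 38 and remainder 9.
(8 − 9) mod 12 = 11.

11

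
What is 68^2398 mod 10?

Last digits of 8^n: 8, 4, 2, 6 (period 4).
2398 mod 4 = 2, so the last digit matches 8^2 = 4.

4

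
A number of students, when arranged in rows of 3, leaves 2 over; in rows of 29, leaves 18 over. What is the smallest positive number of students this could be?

47

x ≡ 2 (mod 3) gives x ∈ {2, 5, 8, 11, 14, 17, 20, 23, …}.
The first of these with x mod 29 = 18 is 47.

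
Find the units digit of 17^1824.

1

The units digit of 17^n cycles with period 4: 7, 9, 3, 1, …
1824 mod 4 = 0, so the last digit matches 7^4 = 1.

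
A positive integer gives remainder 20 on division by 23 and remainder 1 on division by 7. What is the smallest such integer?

43

Since 7·10 ≡ 1 (mod 23), take x = 1 + 7·((20−1)·10 mod 23) = 1 + 7·6 = 43.
Check: 43 mod 23 = 20, 43 mod 7 = 1.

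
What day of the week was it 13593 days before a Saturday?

Sunday

13593 mod 7 = 6 (since 1941·7 = 13587).
Saturday − 6 days → Sunday.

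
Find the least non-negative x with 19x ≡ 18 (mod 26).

16

The inverse of 19 mod 26 is 11 (since 19·11 = 209 ≡ 1).
So x ≡ 11·18 = 198 ≡ 16 (mod 26).
Check: 19·16 = 304 = 11·26 + 18.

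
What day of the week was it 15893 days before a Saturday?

Wednesday

15893 = 2270·7 + 3, so 15893 mod 7 = 3.
Saturday − 3 days → Wednesday.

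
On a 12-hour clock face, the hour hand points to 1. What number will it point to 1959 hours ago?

10

1959 = 163·12 + 3, so 1959 mod 12 = 3.
1 − 3 → 10 on a 12-hour dial.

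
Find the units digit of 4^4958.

6

Powers of 4 mod 10 repeat with period 2: 4, 6.
4958 mod 2 = 0, so the last digit matches 4^2 = 6.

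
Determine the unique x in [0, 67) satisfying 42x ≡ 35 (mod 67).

42⁻¹ ≡ 8 (mod 67) because 42·8 = 336 = 5·67 + 1.
So x ≡ 8·35 = 280 ≡ 12 (mod 67).
Check: 42·12 = 504 = 7·67 + 35.

12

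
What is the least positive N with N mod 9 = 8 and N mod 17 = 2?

53

x ≡ 8 (mod 9) gives x ∈ {8, 17, 26, 35, 44, 53}.
The first of these with x mod 17 = 2 is 53.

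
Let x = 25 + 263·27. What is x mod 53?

263·27 = 7101.
7101 mod 53 = 52 (since 133·53 = 7049).
(25 + 52) mod 53 = 24.

24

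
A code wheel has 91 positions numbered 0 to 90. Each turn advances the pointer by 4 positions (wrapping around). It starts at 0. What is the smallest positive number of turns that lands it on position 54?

59

The inverse of 4 mod 91 is 23 (since 4·23 = 92 ≡ 1).
So x ≡ 23·54 = 1242 ≡ 59 (mod 91).
Check: 4·59 = 236 = 2·91 + 54.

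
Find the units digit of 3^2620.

Powers of 3 mod 10 repeat with period 4: 3, 9, 7, 1.
2620 mod 4 = 0, so the last digit matches 3^4 = 1.

1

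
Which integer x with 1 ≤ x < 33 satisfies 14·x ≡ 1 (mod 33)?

14·26 = 364 = 11·33 + 1, so 14⁻¹ ≡ 26 (mod 33).

26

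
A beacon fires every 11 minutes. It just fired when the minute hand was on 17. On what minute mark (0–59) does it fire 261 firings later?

261·11 = 2871.
2871 mod 60 = 51 (since 47·60 = 2820).
(17 + 51) mod 60 = 8.

8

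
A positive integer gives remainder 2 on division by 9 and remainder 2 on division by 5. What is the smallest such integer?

2

Since 5·2 ≡ 1 (mod 9), take x = 2 + 5·((2−2)·2 mod 9) = 2 + 5·0 = 2.
Check: 2 mod 9 = 2, 2 mod 5 = 2.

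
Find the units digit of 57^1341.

The units digit of 57^n cycles with period 4: 7, 9, 3, 1, …
1341 mod 4 = 1, so the last digit matches 7^1 = 7.

7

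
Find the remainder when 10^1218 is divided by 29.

28

Successive squares of 10 mod 29: 10^1≡10, 10^2≡13, 10^4≡24, 10^8≡25, 10^16≡16, 10^32≡24, 10^64≡25, 10^128≡16, 10^256≡24, 10^512≡25, 10^1024≡16.
1218 = 2 + 64 + 128 + 1024, so 10^1218 ≡ 13·25·16·16 ≡ 28 (mod 29).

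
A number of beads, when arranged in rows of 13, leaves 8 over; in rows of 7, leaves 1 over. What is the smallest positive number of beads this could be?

x ≡ 1 (mod 7) gives x ∈ {1, 8}.
The first of these with x mod 13 = 8 is 8.

8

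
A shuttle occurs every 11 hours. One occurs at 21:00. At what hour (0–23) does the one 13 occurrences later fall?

13·11 = 143.
143 mod 24 = 23 (since 5·24 = 120).
(21 + 23) mod 24 = 20.

20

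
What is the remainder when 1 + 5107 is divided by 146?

144

5107 − 34·146 = 143, so 5107 ≡ 143 (mod 146).
(1 + 143) mod 146 = 144.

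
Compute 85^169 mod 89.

By repeated squaring mod 89: 85^1≡85, 85^2≡16, 85^4≡78, 85^8≡32, 85^16≡45, 85^32≡67, 85^64≡39, 85^128≡8.
169 = 1 + 8 + 32 + 128, so 85^169 ≡ 85·32·67·8 ≡ 11 (mod 89).

11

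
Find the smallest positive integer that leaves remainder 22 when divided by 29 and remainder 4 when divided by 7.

109

x ≡ 4 (mod 7) gives x ∈ {4, 11, 18, 25, 32, 39, 46, 53, …}.
The first of these with x mod 29 = 22 is 109.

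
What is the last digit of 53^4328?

1

Powers of 3 mod 10 repeat with period 4: 3, 9, 7, 1.
4328 leaves remainder 0 on division by 4, so 53^4328 ends in 1.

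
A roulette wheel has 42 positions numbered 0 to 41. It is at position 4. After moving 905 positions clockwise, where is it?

27

905 − 21·42 = 23, so 905 ≡ 23 (mod 42).
(4 + 23) mod 42 = 27.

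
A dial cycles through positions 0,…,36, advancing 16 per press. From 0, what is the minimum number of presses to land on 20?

29

16⁻¹ ≡ 7 (mod 37) because 16·7 = 112 = 3·37 + 1.
Multiplying both sides by 7: x ≡ 7·20 = 140 ≡ 29 (mod 37).
Check: 16·29 = 464 = 12·37 + 20.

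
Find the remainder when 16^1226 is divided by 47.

32

Successive squares of 16 mod 47: 16^1≡16, 16^2≡21, 16^4≡18, 16^8≡42, 16^16≡25, 16^32≡14, 16^64≡8, 16^128≡17, 16^256≡7, 16^512≡2, 16^1024≡4.
1226 = 2 + 8 + 64 + 128 + 1024, so 16^1226 ≡ 21·42·8·17·4 ≡ 32 (mod 47).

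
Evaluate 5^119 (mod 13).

8

Successive squares of 5 mod 13: 5^1≡5, 5^2≡12, 5^4≡1, 5^8≡1, 5^16≡1, 5^32≡1, 5^64≡1.
119 = 1 + 2 + 4 + 16 + 32 + 64, so 5^119 ≡ 5·12·1·1·1·1 ≡ 8 (mod 13).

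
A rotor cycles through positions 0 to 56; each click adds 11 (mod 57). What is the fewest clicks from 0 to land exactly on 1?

57 = 5·11 + 2
11 = 5·2 + 1
2 = 2·1 + 0
Back-substituting gives 11·26 ≡ 1 (mod 57).

26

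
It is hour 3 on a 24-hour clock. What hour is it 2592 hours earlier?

2592 = 108·24 + 0, so 2592 mod 24 = 0.
(3 − 0) mod 24 = 3.

3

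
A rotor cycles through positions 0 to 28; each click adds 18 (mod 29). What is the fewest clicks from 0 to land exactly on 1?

21

18·21 = 378 = 13·29 + 1, so 18⁻¹ ≡ 21 (mod 29).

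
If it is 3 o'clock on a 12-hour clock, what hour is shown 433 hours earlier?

Dividing 433 by 12 gives quotient 36 and remainder 1.
3 − 1 → 2 on a 12-hour dial.

2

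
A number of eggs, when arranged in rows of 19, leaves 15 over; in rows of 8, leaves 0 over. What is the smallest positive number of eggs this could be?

x ≡ 0 (mod 8) gives x ∈ {0, 8, 16, 24, 32, 40, 48, 56, …}.
The first of these with x mod 19 = 15 is 72.

72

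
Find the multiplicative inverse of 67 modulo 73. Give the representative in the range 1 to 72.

67·12 = 804 = 11·73 + 1, so 67⁻¹ ≡ 12 (mod 73).

12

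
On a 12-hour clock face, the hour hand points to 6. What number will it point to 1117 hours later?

7

1117 − 93·12 = 1, so 1117 ≡ 1 (mod 12).
6 + 1 → 7 on a 12-hour dial.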